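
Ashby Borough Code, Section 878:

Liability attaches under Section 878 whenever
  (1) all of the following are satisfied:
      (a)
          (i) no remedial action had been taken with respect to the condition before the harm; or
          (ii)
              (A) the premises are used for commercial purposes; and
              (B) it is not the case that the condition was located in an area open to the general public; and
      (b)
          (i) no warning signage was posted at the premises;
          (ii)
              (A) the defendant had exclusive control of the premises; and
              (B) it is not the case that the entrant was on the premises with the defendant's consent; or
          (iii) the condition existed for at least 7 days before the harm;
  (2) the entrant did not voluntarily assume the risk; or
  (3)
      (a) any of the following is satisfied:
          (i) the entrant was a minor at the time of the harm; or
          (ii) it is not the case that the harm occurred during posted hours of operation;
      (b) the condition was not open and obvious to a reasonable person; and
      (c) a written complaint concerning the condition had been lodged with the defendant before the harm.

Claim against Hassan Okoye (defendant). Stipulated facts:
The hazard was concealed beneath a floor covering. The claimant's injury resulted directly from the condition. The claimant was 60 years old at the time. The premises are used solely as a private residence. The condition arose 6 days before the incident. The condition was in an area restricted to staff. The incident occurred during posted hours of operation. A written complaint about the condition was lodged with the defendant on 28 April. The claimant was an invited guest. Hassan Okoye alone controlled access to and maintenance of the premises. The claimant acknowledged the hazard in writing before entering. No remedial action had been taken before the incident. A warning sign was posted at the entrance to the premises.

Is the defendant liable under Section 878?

No — not liable.

(i) no remedial action — met.
(A) commercial use — fails.
(B) not (public area) — met.
(ii) = F AND T = false.
So (a) is satisfied (T OR F).
(i) no signage posted — fails.
(A) exclusive control — met.
(B) not (consent to enter) — fails.
(ii): T AND F → false.
(iii) condition ≥7 days old — fails.
(b): F OR F OR F → false.
So (1) is not satisfied (T AND F).
(2) no assumed risk — not satisfied.
(i) entrant a minor — fails.
(ii) not (during posted hours) — not satisfied.
(a): F OR F → false.
(b) not open/obvious — holds.
(c) complaint lodged — satisfied.
(3): F AND T AND T → false.
Overall: F OR F OR F → false.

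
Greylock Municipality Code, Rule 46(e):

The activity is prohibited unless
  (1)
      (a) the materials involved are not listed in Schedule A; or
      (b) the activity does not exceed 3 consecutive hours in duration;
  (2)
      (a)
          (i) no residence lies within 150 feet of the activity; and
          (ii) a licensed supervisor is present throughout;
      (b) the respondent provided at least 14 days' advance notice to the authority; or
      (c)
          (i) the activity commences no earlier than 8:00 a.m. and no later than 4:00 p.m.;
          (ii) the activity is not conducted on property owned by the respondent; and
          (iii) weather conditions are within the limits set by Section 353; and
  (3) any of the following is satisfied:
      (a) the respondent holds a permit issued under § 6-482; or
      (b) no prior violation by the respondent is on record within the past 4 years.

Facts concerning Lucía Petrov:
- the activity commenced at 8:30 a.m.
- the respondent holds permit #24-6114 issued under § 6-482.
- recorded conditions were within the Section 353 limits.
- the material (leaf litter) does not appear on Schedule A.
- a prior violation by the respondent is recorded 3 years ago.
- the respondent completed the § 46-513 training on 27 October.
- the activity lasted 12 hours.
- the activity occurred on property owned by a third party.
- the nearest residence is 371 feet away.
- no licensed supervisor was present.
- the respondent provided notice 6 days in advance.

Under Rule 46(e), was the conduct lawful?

(a) not (Schedule A material) — met.
(b) ≤ 3 hrs duration — not met.
So (1) is satisfied (T OR F).
(i) no residence in 150 ft — satisfied.
(ii) supervisor present — not met.
(a): T AND F → false.
(b) ≥14 days' notice — not met.
(i) start within hours — holds.
(ii) not (own property) — met.
(iii) weather ok — holds.
(c) = T AND T AND T = true.
(2): F OR F OR T → true.
(a) holds permit — met.
(b) no prior violation — fails.
(3) = T OR F = true.
So Overall is satisfied (T AND T AND T).

Yes — lawful.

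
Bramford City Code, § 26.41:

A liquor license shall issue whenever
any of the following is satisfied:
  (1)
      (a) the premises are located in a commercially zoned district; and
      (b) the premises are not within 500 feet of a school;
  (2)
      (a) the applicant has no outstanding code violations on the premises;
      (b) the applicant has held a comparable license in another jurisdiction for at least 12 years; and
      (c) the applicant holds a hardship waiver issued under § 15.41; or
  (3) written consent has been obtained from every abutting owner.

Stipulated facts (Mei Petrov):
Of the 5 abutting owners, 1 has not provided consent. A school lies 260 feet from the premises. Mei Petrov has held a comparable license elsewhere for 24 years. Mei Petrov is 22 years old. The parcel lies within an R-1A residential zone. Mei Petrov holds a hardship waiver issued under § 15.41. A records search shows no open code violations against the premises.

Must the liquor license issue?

(a) commercially zoned — not met.
(b) ≥500 ft from school — not satisfied.
(1): F AND F → false.
(a) no code violations — satisfied.
(b) prior license ≥ 12 yr — holds.
(c) hardship waiver — holds.
(2) = T AND T AND T = true.
(3) all abutters consent — fails.
So Overall is satisfied (F OR T OR F).

Yes — granted.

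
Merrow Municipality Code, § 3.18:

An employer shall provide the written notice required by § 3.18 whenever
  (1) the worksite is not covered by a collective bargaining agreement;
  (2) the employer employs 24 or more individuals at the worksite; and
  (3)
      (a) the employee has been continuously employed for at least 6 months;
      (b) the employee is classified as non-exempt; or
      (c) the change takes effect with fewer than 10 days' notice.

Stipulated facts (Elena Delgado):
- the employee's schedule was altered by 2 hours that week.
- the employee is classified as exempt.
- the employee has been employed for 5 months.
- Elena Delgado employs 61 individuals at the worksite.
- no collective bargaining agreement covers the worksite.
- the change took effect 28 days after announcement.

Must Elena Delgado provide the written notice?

No — not required.

(1) no CBA — satisfied.
(2) ≥ 24 at site — holds.
(a) tenure ≥ 6 mo. — not satisfied.
(b) non-exempt — not satisfied.
(c) < 10 days' notice — fails.
(3) = F OR F OR F = false.
Overall = T AND T AND F = false.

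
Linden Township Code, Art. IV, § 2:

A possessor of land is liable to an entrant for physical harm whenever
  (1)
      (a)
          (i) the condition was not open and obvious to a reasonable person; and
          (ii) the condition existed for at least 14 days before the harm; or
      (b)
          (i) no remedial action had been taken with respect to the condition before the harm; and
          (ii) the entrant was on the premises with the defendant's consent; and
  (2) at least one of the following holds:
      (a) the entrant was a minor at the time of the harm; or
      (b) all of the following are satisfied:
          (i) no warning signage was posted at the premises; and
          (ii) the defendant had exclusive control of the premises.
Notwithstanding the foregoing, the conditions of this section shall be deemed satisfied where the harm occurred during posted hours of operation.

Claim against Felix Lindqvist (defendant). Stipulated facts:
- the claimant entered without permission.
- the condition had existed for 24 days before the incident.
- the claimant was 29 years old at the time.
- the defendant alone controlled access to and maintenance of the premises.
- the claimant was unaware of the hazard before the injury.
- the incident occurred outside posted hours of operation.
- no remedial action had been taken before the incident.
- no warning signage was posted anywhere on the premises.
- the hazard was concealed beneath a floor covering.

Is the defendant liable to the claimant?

(i) not open/obvious — satisfied.
(ii) condition ≥14 days old — holds.
So (a) is satisfied (T AND T).
(i) no remedial action — met.
(ii) consent to enter — not satisfied.
So (b) is not satisfied (T AND F).
(1): T OR F → true.
(a) entrant a minor — fails.
(i) no signage posted — met.
(ii) exclusive control — satisfied.
So (b) is satisfied (T AND T).
So (2) is satisfied (F OR T).
So Overall is satisfied (T AND T).
Exception (during posted hours) — not satisfied.
Result: main true OR exception false → true.

Yes — liable.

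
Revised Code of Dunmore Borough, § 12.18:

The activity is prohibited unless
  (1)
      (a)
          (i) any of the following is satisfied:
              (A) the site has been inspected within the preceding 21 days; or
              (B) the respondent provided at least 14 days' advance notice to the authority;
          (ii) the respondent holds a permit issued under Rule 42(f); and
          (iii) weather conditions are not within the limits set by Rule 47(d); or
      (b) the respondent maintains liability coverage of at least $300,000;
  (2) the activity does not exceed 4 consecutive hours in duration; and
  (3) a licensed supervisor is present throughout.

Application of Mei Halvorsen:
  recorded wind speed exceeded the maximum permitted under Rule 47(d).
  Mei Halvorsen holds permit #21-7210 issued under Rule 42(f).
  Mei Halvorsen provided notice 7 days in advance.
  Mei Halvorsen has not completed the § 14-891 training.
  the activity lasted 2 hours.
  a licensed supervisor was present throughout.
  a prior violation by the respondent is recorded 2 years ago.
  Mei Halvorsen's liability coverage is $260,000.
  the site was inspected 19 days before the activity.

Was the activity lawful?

Yes — lawful.

(A) site inspected — met.
(B) ≥14 days' notice — fails.
So (i) is satisfied (T OR F).
(ii) holds permit — satisfied.
(iii) not (weather ok) — satisfied.
(a): T AND T AND T → true.
(b) coverage ≥ $300,000 — not satisfied.
(1) = T OR F = true.
(2) ≤ 4 hrs duration — holds.
(3) supervisor present — satisfied.
So Overall is satisfied (T AND T AND T).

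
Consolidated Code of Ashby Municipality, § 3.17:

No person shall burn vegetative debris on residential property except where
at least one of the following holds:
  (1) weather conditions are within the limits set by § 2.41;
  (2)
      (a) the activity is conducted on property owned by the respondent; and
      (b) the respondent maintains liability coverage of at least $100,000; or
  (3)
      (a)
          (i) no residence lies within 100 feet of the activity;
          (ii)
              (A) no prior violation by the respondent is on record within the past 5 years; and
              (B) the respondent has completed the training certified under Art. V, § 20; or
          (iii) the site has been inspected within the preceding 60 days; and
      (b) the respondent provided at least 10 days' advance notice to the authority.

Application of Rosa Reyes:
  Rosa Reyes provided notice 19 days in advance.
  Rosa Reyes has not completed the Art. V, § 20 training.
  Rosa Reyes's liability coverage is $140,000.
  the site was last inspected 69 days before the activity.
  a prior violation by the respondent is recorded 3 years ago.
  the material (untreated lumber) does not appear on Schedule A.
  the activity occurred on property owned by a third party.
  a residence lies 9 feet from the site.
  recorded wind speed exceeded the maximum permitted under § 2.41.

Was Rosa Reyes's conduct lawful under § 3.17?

No — unlawful.

(1) weather ok — fails.
(a) own property — not satisfied.
(b) coverage ≥ $100,000 — met.
So (2) is not satisfied (F AND T).
(i) no residence in 100 ft — not satisfied.
(A) no prior violation — not met.
(B) training certified — fails.
(ii) = F AND F = false.
(iii) site inspected — fails.
(a): F OR F OR F → false.
(b) ≥10 days' notice — holds.
So (3) is not satisfied (F AND T).
So Overall is not satisfied (F OR F OR F).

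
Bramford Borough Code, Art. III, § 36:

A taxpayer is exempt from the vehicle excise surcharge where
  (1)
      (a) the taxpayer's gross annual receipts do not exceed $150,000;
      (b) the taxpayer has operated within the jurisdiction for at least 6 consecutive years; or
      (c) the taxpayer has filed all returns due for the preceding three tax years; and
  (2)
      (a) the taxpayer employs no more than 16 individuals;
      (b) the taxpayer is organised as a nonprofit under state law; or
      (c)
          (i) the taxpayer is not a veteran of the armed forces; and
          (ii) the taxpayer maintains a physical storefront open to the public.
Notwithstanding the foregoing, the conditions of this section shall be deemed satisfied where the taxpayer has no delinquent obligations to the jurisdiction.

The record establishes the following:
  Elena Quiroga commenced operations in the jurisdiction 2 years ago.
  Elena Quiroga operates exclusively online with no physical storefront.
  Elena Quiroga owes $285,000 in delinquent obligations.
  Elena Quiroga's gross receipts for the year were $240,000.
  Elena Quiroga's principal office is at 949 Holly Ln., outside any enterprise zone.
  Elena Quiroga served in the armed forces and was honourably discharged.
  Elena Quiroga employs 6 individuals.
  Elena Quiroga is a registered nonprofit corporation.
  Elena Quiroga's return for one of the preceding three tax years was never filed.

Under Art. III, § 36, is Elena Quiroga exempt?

No — not exempt.

(a) receipts ≤ $150,000 — fails.
(b) ≥ 6 yrs in jurisdiction — not satisfied.
(c) returns current — fails.
(1) = F OR F OR F = false.
(a) ≤ 16 employees — satisfied.
(b) nonprofit — met.
(i) not (veteran) — not satisfied.
(ii) has storefront — fails.
So (c) is not satisfied (F AND F).
So (2) is satisfied (T OR T OR F).
Overall: F AND T → false.
Exception (no delinquency) — not satisfied.
Result: main false OR exception false → false.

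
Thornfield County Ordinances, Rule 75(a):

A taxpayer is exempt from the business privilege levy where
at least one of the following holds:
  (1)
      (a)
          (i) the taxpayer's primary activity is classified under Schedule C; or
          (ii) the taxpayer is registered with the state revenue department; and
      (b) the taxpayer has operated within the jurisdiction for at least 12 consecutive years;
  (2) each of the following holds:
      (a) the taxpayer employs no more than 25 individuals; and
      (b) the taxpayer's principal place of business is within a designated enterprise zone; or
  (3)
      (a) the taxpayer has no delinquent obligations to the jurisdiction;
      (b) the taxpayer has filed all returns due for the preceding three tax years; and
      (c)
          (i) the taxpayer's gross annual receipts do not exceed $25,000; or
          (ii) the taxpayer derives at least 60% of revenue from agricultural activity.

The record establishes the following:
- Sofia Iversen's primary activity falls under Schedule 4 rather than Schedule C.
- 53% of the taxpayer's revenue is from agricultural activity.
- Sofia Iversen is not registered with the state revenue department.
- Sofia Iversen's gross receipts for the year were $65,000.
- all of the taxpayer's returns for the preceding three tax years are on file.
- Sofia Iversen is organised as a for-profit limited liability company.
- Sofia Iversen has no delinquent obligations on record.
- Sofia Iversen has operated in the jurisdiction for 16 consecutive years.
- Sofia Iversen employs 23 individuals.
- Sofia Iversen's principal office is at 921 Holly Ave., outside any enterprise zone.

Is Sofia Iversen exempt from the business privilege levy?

(i) Schedule C activity — not satisfied.
(ii) state-registered — not satisfied.
(a): F OR F → false.
(b) ≥ 12 yrs in jurisdiction — met.
(1) = F AND T = false.
(a) ≤ 25 employees — holds.
(b) in enterprise zone — not met.
(2): T AND F → false.
(a) no delinquency — satisfied.
(b) returns current — holds.
(i) receipts ≤ $25,000 — not satisfied.
(ii) ≥60% agricultural — fails.
So (c) is not satisfied (F OR F).
(3) = T AND T AND F = false.
So Overall is not satisfied (F OR F OR F).

No — not exempt.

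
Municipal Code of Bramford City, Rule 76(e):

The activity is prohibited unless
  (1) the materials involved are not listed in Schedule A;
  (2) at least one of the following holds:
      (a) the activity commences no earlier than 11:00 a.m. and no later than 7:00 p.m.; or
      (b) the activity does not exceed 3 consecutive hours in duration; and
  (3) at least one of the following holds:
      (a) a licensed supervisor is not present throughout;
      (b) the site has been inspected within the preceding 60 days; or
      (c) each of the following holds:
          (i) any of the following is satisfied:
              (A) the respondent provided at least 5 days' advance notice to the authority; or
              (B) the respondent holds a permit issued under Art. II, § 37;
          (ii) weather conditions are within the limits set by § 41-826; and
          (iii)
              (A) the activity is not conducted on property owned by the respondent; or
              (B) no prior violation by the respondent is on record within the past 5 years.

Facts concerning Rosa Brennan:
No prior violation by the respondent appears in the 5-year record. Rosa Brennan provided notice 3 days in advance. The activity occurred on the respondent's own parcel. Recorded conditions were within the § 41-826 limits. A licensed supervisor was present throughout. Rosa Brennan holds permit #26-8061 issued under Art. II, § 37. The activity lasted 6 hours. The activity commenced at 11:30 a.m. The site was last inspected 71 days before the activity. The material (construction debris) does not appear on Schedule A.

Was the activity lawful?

(1) not (Schedule A material) — met.
(a) start within hours — holds.
(b) ≤ 3 hrs duration — fails.
(2) = T OR F = true.
(a) not (supervisor present) — not met.
(b) site inspected — not met.
(A) ≥5 days' notice — not met.
(B) holds permit — holds.
(i) = F OR T = true.
(ii) weather ok — satisfied.
(A) not (own property) — not satisfied.
(B) no prior violation — satisfied.
(iii) = F OR T = true.
So (c) is satisfied (T AND T AND T).
(3): F OR F OR T → true.
Overall: T AND T AND T → true.

Yes — lawful.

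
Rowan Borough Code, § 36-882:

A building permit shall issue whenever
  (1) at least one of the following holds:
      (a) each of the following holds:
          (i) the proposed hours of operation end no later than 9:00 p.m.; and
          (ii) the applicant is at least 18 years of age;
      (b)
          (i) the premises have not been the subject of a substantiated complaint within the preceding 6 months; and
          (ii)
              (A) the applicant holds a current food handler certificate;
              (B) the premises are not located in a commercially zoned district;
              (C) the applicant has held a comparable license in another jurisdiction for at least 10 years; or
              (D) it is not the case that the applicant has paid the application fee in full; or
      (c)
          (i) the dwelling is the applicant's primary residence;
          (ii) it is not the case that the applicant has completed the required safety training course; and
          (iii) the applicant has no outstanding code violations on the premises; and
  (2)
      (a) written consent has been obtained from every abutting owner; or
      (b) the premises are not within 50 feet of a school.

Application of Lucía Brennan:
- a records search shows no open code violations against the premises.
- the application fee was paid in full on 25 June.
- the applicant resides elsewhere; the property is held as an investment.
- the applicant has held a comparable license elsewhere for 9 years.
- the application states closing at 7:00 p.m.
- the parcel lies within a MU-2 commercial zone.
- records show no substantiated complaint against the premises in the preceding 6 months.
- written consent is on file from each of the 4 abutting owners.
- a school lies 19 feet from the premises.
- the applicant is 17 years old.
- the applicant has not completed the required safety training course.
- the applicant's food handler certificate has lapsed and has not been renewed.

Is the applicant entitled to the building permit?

No — denied.

(i) closes by 9 p.m. — satisfied.
(ii) age ≥ 18 — not satisfied.
(a) = T AND F = false.
(i) no complaint in 6 mo. — met.
(A) food handler cert. — not satisfied.
(B) not (commercially zoned) — not met.
(C) prior license ≥ 10 yr — fails.
(D) not (fee paid) — fails.
(ii): F OR F OR F OR F → false.
(b) = T AND F = false.
(i) primary residence — not met.
(ii) not (safety training) — holds.
(iii) no code violations — holds.
(c) = F AND T AND T = false.
So (1) is not satisfied (F OR F OR F).
(a) all abutters consent — holds.
(b) ≥50 ft from school — not met.
So (2) is satisfied (T OR F).
Overall: F AND T → false.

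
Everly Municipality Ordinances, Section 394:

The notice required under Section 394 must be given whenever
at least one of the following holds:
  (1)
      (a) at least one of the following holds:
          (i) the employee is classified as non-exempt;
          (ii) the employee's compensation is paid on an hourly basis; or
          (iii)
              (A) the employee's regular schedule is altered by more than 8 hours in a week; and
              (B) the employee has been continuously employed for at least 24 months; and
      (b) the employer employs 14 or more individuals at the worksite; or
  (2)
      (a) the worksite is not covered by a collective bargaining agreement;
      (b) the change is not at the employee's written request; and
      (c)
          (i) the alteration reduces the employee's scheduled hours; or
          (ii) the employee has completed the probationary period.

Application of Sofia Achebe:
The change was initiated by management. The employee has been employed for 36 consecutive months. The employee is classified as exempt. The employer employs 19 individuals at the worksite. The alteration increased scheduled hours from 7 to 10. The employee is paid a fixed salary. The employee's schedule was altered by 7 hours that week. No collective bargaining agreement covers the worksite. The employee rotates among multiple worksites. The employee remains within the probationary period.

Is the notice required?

No — not required.

(i) non-exempt — not satisfied.
(ii) hourly-paid — not satisfied.
(A) schedule shift > 8h — fails.
(B) tenure ≥ 24 mo. — holds.
So (iii) is not satisfied (F AND T).
So (a) is not satisfied (F OR F OR F).
(b) ≥ 14 at site — satisfied.
(1) = F AND T = false.
(a) no CBA — met.
(b) not employee-requested — holds.
(i) hours reduced — fails.
(ii) past probation — not met.
(c) = F OR F = false.
(2) = T AND T AND F = false.
So Overall is not satisfied (F OR F).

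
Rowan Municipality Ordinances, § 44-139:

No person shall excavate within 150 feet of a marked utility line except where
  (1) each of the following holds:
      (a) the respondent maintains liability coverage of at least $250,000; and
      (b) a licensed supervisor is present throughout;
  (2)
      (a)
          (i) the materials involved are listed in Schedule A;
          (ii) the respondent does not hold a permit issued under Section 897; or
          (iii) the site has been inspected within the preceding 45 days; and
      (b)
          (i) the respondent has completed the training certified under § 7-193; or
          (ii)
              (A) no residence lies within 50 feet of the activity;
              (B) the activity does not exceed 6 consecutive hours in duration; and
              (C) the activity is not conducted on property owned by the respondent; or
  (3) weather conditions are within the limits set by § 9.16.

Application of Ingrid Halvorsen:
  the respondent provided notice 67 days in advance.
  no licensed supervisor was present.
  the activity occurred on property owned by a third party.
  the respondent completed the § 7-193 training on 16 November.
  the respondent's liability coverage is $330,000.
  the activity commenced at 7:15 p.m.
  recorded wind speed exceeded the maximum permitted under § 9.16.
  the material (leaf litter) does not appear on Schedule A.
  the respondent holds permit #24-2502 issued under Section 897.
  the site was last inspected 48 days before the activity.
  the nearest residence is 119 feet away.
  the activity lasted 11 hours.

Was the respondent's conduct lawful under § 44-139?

No — unlawful.

(a) coverage ≥ $250,000 — holds.
(b) supervisor present — fails.
(1) = T AND F = false.
(i) Schedule A material — fails.
(ii) not (holds permit) — fails.
(iii) site inspected — not satisfied.
(a): F OR F OR F → false.
(i) training certified — satisfied.
(A) no residence in 50 ft — satisfied.
(B) ≤ 6 hrs duration — fails.
(C) not (own property) — holds.
So (ii) is not satisfied (T AND F AND T).
So (b) is satisfied (T OR F).
So (2) is not satisfied (F AND T).
(3) weather ok — not satisfied.
Overall = F OR F OR F = false.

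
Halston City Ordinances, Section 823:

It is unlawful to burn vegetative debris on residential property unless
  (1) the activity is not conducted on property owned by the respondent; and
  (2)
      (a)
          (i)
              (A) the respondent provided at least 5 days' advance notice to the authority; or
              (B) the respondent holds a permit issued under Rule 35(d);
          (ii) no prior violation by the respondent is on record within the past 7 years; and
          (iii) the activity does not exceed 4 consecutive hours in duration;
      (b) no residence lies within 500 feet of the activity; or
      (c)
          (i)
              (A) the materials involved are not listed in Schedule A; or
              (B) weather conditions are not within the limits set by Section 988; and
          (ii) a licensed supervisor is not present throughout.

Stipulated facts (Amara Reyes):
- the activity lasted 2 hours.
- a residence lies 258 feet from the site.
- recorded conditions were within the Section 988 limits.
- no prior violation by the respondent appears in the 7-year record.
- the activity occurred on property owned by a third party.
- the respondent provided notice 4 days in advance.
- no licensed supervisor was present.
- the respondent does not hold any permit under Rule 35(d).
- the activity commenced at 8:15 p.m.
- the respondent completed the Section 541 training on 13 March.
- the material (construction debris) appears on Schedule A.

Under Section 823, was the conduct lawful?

No — unlawful.

(1) not (own property) — satisfied.
(A) ≥5 days' notice — fails.
(B) holds permit — not met.
(i): F OR F → false.
(ii) no prior violation — met.
(iii) ≤ 4 hrs duration — satisfied.
(a): F AND T AND T → false.
(b) no residence in 500 ft — fails.
(A) not (Schedule A material) — fails.
(B) not (weather ok) — not met.
(i): F OR F → false.
(ii) not (supervisor present) — holds.
So (c) is not satisfied (F AND T).
(2) = F OR F OR F = false.
Overall = T AND F = false.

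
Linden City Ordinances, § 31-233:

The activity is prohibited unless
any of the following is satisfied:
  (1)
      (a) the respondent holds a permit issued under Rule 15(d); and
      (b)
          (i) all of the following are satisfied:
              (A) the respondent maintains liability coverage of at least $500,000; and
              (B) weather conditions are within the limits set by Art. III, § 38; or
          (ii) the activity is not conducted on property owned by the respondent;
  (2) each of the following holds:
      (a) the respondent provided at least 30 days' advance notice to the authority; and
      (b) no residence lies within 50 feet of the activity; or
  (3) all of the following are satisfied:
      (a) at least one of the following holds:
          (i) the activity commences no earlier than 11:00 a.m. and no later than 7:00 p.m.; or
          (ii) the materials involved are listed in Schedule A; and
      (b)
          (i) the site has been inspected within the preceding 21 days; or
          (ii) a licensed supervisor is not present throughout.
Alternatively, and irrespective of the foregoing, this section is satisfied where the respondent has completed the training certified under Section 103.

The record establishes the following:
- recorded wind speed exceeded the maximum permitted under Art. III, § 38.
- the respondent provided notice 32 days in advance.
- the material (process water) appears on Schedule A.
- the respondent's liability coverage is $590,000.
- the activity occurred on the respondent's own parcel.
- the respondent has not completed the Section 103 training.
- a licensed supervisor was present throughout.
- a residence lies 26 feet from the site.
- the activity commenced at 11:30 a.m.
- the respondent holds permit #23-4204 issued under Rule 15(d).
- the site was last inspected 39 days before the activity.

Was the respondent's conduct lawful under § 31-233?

(a) holds permit — satisfied.
(A) coverage ≥ $500,000 — satisfied.
(B) weather ok — not satisfied.
(i): T AND F → false.
(ii) not (own property) — fails.
(b): F OR F → false.
(1): T AND F → false.
(a) ≥30 days' notice — met.
(b) no residence in 50 ft — fails.
(2): T AND F → false.
(i) start within hours — satisfied.
(ii) Schedule A material — satisfied.
(a): T OR T → true.
(i) site inspected — fails.
(ii) not (supervisor present) — not satisfied.
(b): F OR F → false.
(3) = T AND F = false.
So Overall is not satisfied (F OR F OR F).
Exception (training certified) — not satisfied.
Result: main false OR exception false → false.

No — unlawful.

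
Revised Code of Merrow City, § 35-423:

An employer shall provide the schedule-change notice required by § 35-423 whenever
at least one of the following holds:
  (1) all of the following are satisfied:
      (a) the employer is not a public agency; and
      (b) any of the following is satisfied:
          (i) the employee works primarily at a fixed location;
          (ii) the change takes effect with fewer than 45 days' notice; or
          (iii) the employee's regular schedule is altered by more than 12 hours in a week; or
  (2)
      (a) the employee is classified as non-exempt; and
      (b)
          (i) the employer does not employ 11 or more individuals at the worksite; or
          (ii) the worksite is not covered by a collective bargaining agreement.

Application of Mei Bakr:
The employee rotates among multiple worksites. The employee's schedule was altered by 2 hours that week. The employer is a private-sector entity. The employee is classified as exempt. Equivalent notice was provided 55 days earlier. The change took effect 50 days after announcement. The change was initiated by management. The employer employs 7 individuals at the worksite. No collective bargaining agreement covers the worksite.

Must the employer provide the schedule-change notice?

(a) not (public agency) — met.
(i) fixed location — fails.
(ii) < 45 days' notice — not satisfied.
(iii) schedule shift > 12h — fails.
(b) = F OR F OR F = false.
(1) = T AND F = false.
(a) non-exempt — not met.
(i) not (≥ 11 at site) — holds.
(ii) no CBA — satisfied.
(b): T OR T → true.
(2) = F AND T = false.
Overall: F OR F → false.

No — not required.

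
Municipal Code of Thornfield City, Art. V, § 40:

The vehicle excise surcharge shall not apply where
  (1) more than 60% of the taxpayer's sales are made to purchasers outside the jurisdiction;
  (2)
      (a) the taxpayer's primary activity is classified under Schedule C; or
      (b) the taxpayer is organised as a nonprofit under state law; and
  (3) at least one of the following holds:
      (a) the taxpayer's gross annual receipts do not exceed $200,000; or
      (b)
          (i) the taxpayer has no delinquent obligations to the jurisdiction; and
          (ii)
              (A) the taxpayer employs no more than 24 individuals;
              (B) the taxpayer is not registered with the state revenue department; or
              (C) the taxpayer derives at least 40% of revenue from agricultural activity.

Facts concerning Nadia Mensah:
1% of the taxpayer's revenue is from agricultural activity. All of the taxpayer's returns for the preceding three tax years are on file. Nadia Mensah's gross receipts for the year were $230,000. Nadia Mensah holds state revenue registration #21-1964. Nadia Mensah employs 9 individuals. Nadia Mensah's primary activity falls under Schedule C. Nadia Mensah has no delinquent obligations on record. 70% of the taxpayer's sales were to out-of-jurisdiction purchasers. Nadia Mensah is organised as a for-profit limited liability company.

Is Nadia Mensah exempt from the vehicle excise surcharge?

Yes — exempt.

(1) >60% out-of-jur. sales — met.
(a) Schedule C activity — met.
(b) nonprofit — not met.
So (2) is satisfied (T OR F).
(a) receipts ≤ $200,000 — fails.
(i) no delinquency — satisfied.
(A) ≤ 24 employees — met.
(B) not (state-registered) — not met.
(C) ≥40% agricultural — not satisfied.
So (ii) is satisfied (T OR F OR F).
So (b) is satisfied (T AND T).
(3): F OR T → true.
Overall: T AND T AND T → true.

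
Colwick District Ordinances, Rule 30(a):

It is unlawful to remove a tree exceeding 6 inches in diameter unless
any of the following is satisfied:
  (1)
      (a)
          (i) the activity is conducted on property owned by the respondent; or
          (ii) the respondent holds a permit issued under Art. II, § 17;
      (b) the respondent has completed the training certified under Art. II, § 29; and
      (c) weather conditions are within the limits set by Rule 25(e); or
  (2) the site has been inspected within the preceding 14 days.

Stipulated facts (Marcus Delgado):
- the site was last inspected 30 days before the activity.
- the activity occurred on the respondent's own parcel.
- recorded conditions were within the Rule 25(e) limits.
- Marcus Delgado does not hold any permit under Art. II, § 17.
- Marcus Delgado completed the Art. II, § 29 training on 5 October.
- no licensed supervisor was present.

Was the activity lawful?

Yes — lawful.

(i) own property — holds.
(ii) holds permit — not satisfied.
So (a) is satisfied (T OR F).
(b) training certified — satisfied.
(c) weather ok — satisfied.
(1): T AND T AND T → true.
(2) site inspected — not satisfied.
Overall = T OR F = true.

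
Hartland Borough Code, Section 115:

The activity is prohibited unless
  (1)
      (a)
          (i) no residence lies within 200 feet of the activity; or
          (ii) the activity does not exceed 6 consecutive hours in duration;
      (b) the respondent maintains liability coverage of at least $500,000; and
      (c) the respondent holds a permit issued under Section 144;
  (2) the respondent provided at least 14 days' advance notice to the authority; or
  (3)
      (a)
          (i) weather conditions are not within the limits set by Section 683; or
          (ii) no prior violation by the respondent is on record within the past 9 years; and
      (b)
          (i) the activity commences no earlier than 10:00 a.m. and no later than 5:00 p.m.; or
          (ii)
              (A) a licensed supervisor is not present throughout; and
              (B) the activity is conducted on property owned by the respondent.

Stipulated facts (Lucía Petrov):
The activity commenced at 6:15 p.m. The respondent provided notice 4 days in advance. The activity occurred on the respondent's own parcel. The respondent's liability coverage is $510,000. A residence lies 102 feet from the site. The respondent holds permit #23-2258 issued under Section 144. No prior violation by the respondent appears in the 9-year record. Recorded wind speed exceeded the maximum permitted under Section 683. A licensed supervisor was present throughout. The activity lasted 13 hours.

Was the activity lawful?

(i) no residence in 200 ft — not satisfied.
(ii) ≤ 6 hrs duration — not met.
(a): F OR F → false.
(b) coverage ≥ $500,000 — satisfied.
(c) holds permit — satisfied.
(1) = F AND T AND T = false.
(2) ≥14 days' notice — not met.
(i) not (weather ok) — holds.
(ii) no prior violation — met.
(a) = T OR T = true.
(i) start within hours — fails.
(A) not (supervisor present) — fails.
(B) own property — holds.
(ii) = F AND T = false.
So (b) is not satisfied (F OR F).
So (3) is not satisfied (T AND F).
Overall = F OR F OR F = false.

No — unlawful.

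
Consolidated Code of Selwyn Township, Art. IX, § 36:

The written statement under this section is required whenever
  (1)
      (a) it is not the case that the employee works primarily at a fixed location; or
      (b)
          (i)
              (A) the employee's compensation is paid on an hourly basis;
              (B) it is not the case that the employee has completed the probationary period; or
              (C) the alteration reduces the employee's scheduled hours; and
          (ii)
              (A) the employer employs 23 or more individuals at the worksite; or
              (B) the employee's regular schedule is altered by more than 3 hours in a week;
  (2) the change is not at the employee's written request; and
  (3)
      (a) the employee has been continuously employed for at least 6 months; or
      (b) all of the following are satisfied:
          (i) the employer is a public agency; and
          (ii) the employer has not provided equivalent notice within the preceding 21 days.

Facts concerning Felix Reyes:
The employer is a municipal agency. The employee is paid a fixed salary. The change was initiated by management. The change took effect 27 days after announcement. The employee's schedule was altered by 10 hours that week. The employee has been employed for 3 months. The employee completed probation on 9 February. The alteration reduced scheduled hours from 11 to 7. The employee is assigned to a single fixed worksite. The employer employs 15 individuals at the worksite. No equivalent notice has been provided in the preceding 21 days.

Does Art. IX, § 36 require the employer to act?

(a) not (fixed location) — not met.
(A) hourly-paid — fails.
(B) not (past probation) — not met.
(C) hours reduced — satisfied.
So (i) is satisfied (F OR F OR T).
(A) ≥ 23 at site — not satisfied.
(B) schedule shift > 3h — holds.
(ii) = F OR T = true.
So (b) is satisfied (T AND T).
(1) = F OR T = true.
(2) not employee-requested — holds.
(a) tenure ≥ 6 mo. — not satisfied.
(i) public agency — satisfied.
(ii) no recent notice — holds.
So (b) is satisfied (T AND T).
(3) = F OR T = true.
Overall: T AND T AND T → true.

Yes — required.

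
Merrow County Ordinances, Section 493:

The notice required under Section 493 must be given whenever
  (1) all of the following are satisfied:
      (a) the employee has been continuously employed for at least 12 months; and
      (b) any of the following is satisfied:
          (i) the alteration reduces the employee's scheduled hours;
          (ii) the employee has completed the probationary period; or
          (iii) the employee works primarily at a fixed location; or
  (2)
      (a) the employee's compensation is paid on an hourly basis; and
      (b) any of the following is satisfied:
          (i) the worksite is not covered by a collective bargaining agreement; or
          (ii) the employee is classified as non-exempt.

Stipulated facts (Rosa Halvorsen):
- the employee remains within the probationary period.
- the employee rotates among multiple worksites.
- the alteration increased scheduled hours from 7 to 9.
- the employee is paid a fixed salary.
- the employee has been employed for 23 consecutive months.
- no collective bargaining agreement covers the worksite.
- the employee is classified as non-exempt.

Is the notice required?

(a) tenure ≥ 12 mo. — holds.
(i) hours reduced — fails.
(ii) past probation — not met.
(iii) fixed location — not met.
(b) = F OR F OR F = false.
(1) = T AND F = false.
(a) hourly-paid — not met.
(i) no CBA — met.
(ii) non-exempt — met.
So (b) is satisfied (T OR T).
(2): F AND T → false.
Overall = F OR F = false.

No — not required.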